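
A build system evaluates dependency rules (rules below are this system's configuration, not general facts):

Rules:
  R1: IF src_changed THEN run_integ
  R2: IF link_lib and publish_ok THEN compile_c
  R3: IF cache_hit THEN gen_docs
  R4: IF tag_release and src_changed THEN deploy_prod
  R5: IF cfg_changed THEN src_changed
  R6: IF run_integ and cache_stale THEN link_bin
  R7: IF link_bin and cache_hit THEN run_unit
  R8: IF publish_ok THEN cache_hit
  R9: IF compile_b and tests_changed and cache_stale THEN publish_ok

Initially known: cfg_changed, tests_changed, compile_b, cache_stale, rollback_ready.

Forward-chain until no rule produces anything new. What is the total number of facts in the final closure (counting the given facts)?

12

Round 1 — R5, R9, derive src_changed, publish_ok.
Round 2 — R1, R8, derive run_integ, cache_hit.
Round 3 — R3, R6, derive gen_docs, link_bin.
Round 4 — R7, derive run_unit.
Closure: {cache_hit, cache_stale, cfg_changed, compile_b, gen_docs, link_bin, publish_ok, rollback_ready, run_integ, run_unit, src_changed, tests_changed} — 12 facts.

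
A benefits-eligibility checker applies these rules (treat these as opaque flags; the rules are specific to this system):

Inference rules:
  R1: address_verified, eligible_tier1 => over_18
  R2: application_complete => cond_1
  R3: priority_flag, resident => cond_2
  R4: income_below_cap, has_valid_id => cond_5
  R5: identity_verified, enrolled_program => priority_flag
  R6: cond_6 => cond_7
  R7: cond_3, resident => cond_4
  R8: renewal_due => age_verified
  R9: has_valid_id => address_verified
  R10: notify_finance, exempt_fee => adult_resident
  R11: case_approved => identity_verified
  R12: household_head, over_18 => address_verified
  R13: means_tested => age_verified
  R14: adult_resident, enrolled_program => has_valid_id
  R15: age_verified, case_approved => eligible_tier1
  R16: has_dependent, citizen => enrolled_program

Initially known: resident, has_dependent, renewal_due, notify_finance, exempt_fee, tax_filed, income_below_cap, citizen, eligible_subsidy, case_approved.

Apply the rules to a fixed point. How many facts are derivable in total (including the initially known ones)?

Round 1 — R8, R10, R11, R16, derive age_verified, adult_resident, identity_verified, enrolled_program.
Round 2 — R5, R14, R15, derive priority_flag, has_valid_id, eligible_tier1.
Round 3 — R3, R4, R9, derive cond_2, cond_5, address_verified.
Round 4 — R1, derive over_18.
Closure: {address_verified, adult_resident, age_verified, case_approved, citizen, cond_2, cond_5, eligible_subsidy, eligible_tier1, enrolled_program, exempt_fee, has_dependent, has_valid_id, identity_verified, income_below_cap, notify_finance, over_18, priority_flag, renewal_due, resident, tax_filed} — 21 facts.

21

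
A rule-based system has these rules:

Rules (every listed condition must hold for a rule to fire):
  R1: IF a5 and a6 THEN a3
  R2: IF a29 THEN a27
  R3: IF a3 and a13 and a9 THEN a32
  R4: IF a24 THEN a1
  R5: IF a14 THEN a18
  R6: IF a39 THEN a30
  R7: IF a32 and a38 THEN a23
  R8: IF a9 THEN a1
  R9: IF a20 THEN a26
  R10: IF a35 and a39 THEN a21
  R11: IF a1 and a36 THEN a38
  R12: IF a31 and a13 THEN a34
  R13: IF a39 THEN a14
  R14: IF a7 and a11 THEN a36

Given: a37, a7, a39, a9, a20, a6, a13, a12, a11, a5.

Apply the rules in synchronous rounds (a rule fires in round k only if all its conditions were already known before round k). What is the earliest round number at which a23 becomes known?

3

Round 1 fires R1, R6, R8, R9, R13, R14, giving a3, a30, a1, a26, a14, a36.
Round 2 fires R3, R5, R11, giving a32, a18, a38.
Round 3 fires R7, giving a23.
a23 first appears in round 3.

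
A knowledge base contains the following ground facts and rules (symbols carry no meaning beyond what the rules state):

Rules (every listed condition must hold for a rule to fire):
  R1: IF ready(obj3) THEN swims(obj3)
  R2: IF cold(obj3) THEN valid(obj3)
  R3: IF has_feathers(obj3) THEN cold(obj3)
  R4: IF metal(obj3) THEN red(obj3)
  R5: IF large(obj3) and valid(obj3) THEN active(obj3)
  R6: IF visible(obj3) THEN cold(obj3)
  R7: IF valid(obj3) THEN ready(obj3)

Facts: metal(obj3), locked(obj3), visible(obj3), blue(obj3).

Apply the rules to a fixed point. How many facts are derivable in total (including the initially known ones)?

9

[1] R4 [IF metal(obj3) THEN red(obj3)]; R6 [IF visible(obj3) THEN cold(obj3)]. ⇒ new: red(obj3), cold(obj3).
[2] R2 [IF cold(obj3) THEN valid(obj3)]. ⇒ new: valid(obj3).
[3] R7 [IF valid(obj3) THEN ready(obj3)]. ⇒ new: ready(obj3).
[4] R1 [IF ready(obj3) THEN swims(obj3)]. ⇒ new: swims(obj3).
Closure: {blue(obj3), cold(obj3), locked(obj3), metal(obj3), ready(obj3), red(obj3), swims(obj3), valid(obj3), visible(obj3)} — 9 facts.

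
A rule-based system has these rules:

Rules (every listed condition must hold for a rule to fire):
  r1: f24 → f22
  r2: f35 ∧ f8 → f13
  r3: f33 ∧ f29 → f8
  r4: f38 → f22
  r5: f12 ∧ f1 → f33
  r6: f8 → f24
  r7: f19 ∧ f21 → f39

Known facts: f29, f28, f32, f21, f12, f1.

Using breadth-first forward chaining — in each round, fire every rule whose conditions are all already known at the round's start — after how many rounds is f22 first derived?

4

Round 1 — r5, derive f33.
Round 2 — r3, derive f8.
Round 3 — r6, derive f24.
Round 4 — r1, derive f22.
f22 first appears in round 4.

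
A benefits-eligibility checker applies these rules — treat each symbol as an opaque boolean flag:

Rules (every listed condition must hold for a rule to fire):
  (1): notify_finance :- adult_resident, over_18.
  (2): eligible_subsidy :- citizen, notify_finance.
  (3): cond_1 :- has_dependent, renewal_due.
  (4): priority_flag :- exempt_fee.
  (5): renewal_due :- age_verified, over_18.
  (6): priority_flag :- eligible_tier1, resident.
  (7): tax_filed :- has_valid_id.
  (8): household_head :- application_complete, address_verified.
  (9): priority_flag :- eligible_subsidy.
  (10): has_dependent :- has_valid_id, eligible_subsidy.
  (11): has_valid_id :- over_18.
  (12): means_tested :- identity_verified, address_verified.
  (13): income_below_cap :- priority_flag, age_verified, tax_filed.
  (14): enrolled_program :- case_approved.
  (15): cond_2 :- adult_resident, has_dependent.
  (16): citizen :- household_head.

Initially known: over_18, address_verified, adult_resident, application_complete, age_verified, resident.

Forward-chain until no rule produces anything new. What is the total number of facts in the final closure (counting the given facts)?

Round 1 fires (1), (5), (8), (11), giving notify_finance, renewal_due, household_head, has_valid_id.
Round 2 fires (7), (16), giving tax_filed, citizen.
Round 3 fires (2), giving eligible_subsidy.
Round 4 fires (9), (10), giving priority_flag, has_dependent.
Round 5 fires (3), (13), (15), giving cond_1, income_below_cap, cond_2.
Closure: {address_verified, adult_resident, age_verified, application_complete, citizen, cond_1, cond_2, eligible_subsidy, has_dependent, has_valid_id, household_head, income_below_cap, notify_finance, over_18, priority_flag, renewal_due, resident, tax_filed} — 18 facts.

18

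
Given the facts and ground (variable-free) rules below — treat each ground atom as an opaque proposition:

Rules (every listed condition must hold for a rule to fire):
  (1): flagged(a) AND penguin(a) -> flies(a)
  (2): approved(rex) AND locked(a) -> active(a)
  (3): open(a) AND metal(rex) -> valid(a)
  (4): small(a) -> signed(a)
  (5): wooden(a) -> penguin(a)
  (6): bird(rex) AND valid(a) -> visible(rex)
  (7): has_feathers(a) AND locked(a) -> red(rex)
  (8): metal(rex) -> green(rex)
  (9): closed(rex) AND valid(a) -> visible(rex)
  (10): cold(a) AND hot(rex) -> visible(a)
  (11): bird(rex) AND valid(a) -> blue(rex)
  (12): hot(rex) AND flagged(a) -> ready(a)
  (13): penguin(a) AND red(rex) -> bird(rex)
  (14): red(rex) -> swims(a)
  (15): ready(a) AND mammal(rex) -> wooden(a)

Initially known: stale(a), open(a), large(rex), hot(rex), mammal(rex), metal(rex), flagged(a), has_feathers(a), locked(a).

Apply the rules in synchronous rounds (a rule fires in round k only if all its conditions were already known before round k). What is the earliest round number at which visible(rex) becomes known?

Round 1 — (3), (7), (8), (12), derive valid(a), red(rex), green(rex), ready(a).
Round 2 — (14), (15), derive swims(a), wooden(a).
Round 3 — (5), derive penguin(a).
Round 4 — (1), (13), derive flies(a), bird(rex).
Round 5 — (6), (11), derive visible(rex), blue(rex).
visible(rex) first appears in round 5.

5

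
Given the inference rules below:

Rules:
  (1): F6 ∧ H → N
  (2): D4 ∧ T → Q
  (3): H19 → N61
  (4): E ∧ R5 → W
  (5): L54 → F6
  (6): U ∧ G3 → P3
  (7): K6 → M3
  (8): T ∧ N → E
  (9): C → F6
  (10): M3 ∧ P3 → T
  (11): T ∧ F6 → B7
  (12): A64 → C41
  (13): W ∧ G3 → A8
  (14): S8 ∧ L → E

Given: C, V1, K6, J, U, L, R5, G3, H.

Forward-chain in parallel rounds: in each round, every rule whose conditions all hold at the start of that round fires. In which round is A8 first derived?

Round 1 — (6), (7), (9), derive P3, M3, F6.
Round 2 — (1), (10), derive N, T.
Round 3 — (8), (11), derive E, B7.
Round 4 — (4), derive W.
Round 5 — (13), derive A8.
A8 first appears in round 5.

5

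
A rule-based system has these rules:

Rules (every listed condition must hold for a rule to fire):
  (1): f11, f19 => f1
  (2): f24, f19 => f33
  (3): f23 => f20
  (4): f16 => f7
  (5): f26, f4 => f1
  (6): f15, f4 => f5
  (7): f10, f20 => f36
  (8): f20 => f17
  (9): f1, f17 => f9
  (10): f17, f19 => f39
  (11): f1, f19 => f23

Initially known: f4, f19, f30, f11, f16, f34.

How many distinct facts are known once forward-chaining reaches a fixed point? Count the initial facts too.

Round 1 fires (1), (4), giving f1, f7.
Round 2 fires (11), giving f23.
Round 3 fires (3), giving f20.
Round 4 fires (8), giving f17.
Round 5 fires (9), (10), giving f9, f39.
Closure: {f1, f11, f16, f17, f19, f20, f23, f30, f34, f39, f4, f7, f9} — 13 facts.

13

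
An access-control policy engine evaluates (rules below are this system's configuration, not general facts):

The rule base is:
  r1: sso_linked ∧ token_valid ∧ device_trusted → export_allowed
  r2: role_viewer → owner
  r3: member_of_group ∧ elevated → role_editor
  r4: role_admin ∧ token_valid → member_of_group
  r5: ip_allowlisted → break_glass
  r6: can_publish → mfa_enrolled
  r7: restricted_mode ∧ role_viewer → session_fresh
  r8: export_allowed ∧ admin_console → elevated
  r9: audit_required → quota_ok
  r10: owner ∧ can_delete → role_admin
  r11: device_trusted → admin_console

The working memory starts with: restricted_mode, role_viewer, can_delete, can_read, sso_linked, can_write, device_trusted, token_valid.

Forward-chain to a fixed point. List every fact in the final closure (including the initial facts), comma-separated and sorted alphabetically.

Round 1 — r1, r2, r7, r11, derive export_allowed, owner, session_fresh, admin_console.
Round 2 — r8, r10, derive elevated, role_admin.
Round 3 — r4, derive member_of_group.
Round 4 — r3, derive role_editor.

admin_console, can_delete, can_read, can_write, device_trusted, elevated, export_allowed, member_of_group, owner, restricted_mode, role_admin, role_editor, role_viewer, session_fresh, sso_linked, token_valid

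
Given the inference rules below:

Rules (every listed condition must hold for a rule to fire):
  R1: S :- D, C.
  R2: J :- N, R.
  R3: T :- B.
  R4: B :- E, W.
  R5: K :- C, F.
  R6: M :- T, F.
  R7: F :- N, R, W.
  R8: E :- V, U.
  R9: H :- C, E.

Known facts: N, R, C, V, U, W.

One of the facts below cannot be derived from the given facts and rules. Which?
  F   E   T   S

S

Round 1 — R2, R7, R8, derive J, F, E.
Round 2 — R4, R5, R9, derive B, K, H.
Round 3 — R3, derive T.
Round 4 — R6, derive M.
Derived: E (round 1), T (round 3), F (round 1). S never appears in any round.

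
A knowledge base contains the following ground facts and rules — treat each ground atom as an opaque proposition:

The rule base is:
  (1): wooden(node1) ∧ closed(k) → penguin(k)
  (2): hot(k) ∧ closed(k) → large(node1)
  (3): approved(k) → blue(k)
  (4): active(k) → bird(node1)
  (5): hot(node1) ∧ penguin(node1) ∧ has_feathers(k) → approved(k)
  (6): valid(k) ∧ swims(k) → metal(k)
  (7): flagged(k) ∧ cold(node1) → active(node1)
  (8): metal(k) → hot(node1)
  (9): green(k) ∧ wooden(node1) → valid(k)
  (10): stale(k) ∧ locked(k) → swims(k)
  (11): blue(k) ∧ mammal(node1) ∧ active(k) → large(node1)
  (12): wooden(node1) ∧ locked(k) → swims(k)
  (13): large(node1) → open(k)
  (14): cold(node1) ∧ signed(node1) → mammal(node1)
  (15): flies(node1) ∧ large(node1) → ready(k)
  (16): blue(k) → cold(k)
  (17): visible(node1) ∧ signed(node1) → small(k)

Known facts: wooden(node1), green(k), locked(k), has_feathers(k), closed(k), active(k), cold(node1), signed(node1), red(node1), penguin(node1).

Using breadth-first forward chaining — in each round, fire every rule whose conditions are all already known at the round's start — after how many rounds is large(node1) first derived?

6

Round 1: (1) [wooden(node1) ∧ closed(k) → penguin(k)]; (4) [active(k) → bird(node1)]; (9) [green(k) ∧ wooden(node1) → valid(k)]; (12) [wooden(node1) ∧ locked(k) → swims(k)]; (14) [cold(node1) ∧ signed(node1) → mammal(node1)]. Adds penguin(k), bird(node1), valid(k), swims(k), mammal(node1).
Round 2: (6) [valid(k) ∧ swims(k) → metal(k)]. Adds metal(k).
Round 3: (8) [metal(k) → hot(node1)]. Adds hot(node1).
Round 4: (5) [hot(node1) ∧ penguin(node1) ∧ has_feathers(k) → approved(k)]. Adds approved(k).
Round 5: (3) [approved(k) → blue(k)]. Adds blue(k).
Round 6: (11) [blue(k) ∧ mammal(node1) ∧ active(k) → large(node1)]; (16) [blue(k) → cold(k)]. Adds large(node1), cold(k).
large(node1) first appears in round 6.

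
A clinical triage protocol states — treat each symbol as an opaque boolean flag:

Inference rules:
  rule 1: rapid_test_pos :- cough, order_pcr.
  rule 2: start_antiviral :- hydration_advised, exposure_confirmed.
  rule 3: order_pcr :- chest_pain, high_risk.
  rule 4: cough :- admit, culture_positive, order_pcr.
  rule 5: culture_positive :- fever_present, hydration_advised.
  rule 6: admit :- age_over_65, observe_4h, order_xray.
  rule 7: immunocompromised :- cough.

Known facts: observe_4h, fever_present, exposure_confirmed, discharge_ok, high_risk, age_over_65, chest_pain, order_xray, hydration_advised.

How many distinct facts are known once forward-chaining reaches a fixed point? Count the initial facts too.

Round 1: rule 2 [start_antiviral :- hydration_advised, exposure_confirmed.]; rule 3 [order_pcr :- chest_pain, high_risk.]; rule 5 [culture_positive :- fever_present, hydration_advised.]; rule 6 [admit :- age_over_65, observe_4h, order_xray.]. New: start_antiviral, order_pcr, culture_positive, admit.
Round 2: rule 4 [cough :- admit, culture_positive, order_pcr.]. New: cough.
Round 3: rule 1 [rapid_test_pos :- cough, order_pcr.]; rule 7 [immunocompromised :- cough.]. New: rapid_test_pos, immunocompromised.
Closure: {admit, age_over_65, chest_pain, cough, culture_positive, discharge_ok, exposure_confirmed, fever_present, high_risk, hydration_advised, immunocompromised, observe_4h, order_pcr, order_xray, rapid_test_pos, start_antiviral} — 16 facts.

16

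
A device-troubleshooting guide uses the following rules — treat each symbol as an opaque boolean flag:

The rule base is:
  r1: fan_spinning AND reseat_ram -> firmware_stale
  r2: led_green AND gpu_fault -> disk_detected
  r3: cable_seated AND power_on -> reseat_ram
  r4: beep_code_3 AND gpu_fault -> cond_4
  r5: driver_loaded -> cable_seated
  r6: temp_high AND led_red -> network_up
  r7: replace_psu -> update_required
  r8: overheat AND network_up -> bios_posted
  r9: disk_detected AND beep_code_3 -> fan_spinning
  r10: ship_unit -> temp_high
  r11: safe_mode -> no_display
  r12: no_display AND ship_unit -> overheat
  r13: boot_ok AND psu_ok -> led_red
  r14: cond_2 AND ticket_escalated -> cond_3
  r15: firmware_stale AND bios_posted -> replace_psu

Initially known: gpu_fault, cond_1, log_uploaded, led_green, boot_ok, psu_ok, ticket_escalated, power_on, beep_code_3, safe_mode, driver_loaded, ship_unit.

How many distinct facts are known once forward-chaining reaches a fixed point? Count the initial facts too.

Round 1: r2 [led_green AND gpu_fault -> disk_detected]; r4 [beep_code_3 AND gpu_fault -> cond_4]; r5 [driver_loaded -> cable_seated]; r10 [ship_unit -> temp_high]; r11 [safe_mode -> no_display]; r13 [boot_ok AND psu_ok -> led_red]. Adds disk_detected, cond_4, cable_seated, temp_high, no_display, led_red.
Round 2: r3 [cable_seated AND power_on -> reseat_ram]; r6 [temp_high AND led_red -> network_up]; r9 [disk_detected AND beep_code_3 -> fan_spinning]; r12 [no_display AND ship_unit -> overheat]. Adds reseat_ram, network_up, fan_spinning, overheat.
Round 3: r1 [fan_spinning AND reseat_ram -> firmware_stale]; r8 [overheat AND network_up -> bios_posted]. Adds firmware_stale, bios_posted.
Round 4: r15 [firmware_stale AND bios_posted -> replace_psu]. Adds replace_psu.
Round 5: r7 [replace_psu -> update_required]. Adds update_required.
Closure: {beep_code_3, bios_posted, boot_ok, cable_seated, cond_1, cond_4, disk_detected, driver_loaded, fan_spinning, firmware_stale, gpu_fault, led_green, led_red, log_uploaded, network_up, no_display, overheat, power_on, psu_ok, replace_psu, reseat_ram, safe_mode, ship_unit, temp_high, ticket_escalated, update_required} — 26 facts.

26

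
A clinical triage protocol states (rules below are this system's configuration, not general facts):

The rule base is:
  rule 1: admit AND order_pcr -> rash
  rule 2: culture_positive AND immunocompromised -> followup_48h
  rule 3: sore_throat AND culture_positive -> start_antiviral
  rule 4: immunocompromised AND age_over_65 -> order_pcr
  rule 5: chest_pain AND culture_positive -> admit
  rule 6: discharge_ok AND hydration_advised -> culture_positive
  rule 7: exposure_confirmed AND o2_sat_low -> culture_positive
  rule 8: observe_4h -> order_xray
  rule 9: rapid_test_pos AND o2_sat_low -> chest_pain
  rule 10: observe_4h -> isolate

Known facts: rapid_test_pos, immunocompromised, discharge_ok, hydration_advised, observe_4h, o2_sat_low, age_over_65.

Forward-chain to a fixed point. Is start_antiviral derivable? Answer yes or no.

Round 1: rule 4 [immunocompromised AND age_over_65 -> order_pcr]; rule 6 [discharge_ok AND hydration_advised -> culture_positive]; rule 8 [observe_4h -> order_xray]; rule 9 [rapid_test_pos AND o2_sat_low -> chest_pain]; rule 10 [observe_4h -> isolate]. Adds order_pcr, culture_positive, order_xray, chest_pain, isolate.
Round 2: rule 2 [culture_positive AND immunocompromised -> followup_48h]; rule 5 [chest_pain AND culture_positive -> admit]. Adds followup_48h, admit.
Round 3: rule 1 [admit AND order_pcr -> rash]. Adds rash.
Fixed point reached. start_antiviral is concluded only by rule 3; rule 3 needs sore_throat (never derived).

no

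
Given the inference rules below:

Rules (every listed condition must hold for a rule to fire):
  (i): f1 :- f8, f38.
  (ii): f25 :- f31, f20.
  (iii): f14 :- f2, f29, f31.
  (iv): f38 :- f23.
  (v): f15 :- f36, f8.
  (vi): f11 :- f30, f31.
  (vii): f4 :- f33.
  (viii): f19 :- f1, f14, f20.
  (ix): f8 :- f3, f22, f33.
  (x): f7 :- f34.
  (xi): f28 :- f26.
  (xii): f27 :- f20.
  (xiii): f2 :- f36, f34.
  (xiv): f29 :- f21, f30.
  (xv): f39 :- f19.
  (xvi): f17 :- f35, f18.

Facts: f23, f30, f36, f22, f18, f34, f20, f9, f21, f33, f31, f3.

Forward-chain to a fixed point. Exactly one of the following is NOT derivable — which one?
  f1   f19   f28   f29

Round 1 fires (ii), (iv), (vi), (vii), (ix), (x), (xii), (xiii), (xiv), giving f25, f38, f11, f4, f8, f7, f27, f2, f29.
Round 2 fires (i), (iii), (v), giving f1, f14, f15.
Round 3 fires (viii), giving f19.
Round 4 fires (xv), giving f39.
Derived: f1 (round 2), f29 (round 1), f19 (round 3). f28 never appears in any round.

f28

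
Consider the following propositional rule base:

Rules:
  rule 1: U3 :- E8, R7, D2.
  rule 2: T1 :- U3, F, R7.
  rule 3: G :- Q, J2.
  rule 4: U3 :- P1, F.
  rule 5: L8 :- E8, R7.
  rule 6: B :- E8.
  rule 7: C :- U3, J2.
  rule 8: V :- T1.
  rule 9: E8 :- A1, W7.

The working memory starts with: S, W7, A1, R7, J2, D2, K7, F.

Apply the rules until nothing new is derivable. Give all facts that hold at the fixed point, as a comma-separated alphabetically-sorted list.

Round 1: rule 9 [E8 :- A1, W7.]. New: E8.
Round 2: rule 1 [U3 :- E8, R7, D2.]; rule 5 [L8 :- E8, R7.]; rule 6 [B :- E8.]. New: U3, L8, B.
Round 3: rule 2 [T1 :- U3, F, R7.]; rule 7 [C :- U3, J2.]. New: T1, C.
Round 4: rule 8 [V :- T1.]. New: V.

A1, B, C, D2, E8, F, J2, K7, L8, R7, S, T1, U3, V, W7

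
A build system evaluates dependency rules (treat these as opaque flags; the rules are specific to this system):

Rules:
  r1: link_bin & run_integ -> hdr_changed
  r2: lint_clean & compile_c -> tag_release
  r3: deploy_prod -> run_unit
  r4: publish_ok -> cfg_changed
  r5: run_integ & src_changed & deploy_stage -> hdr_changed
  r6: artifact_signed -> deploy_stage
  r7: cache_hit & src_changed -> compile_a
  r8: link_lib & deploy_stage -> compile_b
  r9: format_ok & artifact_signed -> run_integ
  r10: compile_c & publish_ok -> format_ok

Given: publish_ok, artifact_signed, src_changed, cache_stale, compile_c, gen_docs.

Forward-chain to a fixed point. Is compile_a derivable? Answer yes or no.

no

[1] r4 [publish_ok -> cfg_changed]; r6 [artifact_signed -> deploy_stage]; r10 [compile_c & publish_ok -> format_ok]. ⇒ new: cfg_changed, deploy_stage, format_ok.
[2] r9 [format_ok & artifact_signed -> run_integ]. ⇒ new: run_integ.
[3] r5 [run_integ & src_changed & deploy_stage -> hdr_changed]. ⇒ new: hdr_changed.
Fixed point reached. compile_a is concluded only by r7; r7 needs cache_hit (never derived).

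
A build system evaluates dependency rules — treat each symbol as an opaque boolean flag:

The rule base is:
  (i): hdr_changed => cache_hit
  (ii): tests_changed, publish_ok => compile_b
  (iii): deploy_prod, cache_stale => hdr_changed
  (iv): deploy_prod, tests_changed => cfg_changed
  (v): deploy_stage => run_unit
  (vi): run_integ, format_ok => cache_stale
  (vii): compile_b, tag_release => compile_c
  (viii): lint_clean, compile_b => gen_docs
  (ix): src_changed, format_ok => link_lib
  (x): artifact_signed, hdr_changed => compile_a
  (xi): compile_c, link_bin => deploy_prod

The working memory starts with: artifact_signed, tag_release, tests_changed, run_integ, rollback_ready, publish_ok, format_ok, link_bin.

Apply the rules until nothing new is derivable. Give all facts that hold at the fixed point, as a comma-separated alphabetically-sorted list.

artifact_signed, cache_hit, cache_stale, cfg_changed, compile_a, compile_b, compile_c, deploy_prod, format_ok, hdr_changed, link_bin, publish_ok, rollback_ready, run_integ, tag_release, tests_changed

Round 1 — (ii), (vi), derive compile_b, cache_stale.
Round 2 — (vii), derive compile_c.
Round 3 — (xi), derive deploy_prod.
Round 4 — (iii), (iv), derive hdr_changed, cfg_changed.
Round 5 — (i), (x), derive cache_hit, compile_a.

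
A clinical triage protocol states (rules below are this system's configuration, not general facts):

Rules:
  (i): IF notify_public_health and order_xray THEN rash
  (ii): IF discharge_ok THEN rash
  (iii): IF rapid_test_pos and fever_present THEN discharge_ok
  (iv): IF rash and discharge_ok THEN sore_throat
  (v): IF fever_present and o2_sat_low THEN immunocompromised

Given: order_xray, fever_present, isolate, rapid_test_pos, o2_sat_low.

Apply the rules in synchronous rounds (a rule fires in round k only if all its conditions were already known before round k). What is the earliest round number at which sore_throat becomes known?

Round 1: (iii) [IF rapid_test_pos and fever_present THEN discharge_ok]; (v) [IF fever_present and o2_sat_low THEN immunocompromised]. New: discharge_ok, immunocompromised.
Round 2: (ii) [IF discharge_ok THEN rash]. New: rash.
Round 3: (iv) [IF rash and discharge_ok THEN sore_throat]. New: sore_throat.
sore_throat first appears in round 3.

3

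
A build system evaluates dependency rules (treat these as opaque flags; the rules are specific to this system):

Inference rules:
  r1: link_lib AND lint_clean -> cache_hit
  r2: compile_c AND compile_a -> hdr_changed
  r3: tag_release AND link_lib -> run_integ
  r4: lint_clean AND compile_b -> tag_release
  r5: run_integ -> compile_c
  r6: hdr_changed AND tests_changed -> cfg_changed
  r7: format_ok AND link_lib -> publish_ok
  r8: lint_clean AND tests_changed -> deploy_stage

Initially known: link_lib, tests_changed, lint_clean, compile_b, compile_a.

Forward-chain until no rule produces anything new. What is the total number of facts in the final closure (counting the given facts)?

[1] r1 [link_lib AND lint_clean -> cache_hit]; r4 [lint_clean AND compile_b -> tag_release]; r8 [lint_clean AND tests_changed -> deploy_stage]. ⇒ new: cache_hit, tag_release, deploy_stage.
[2] r3 [tag_release AND link_lib -> run_integ]. ⇒ new: run_integ.
[3] r5 [run_integ -> compile_c]. ⇒ new: compile_c.
[4] r2 [compile_c AND compile_a -> hdr_changed]. ⇒ new: hdr_changed.
[5] r6 [hdr_changed AND tests_changed -> cfg_changed]. ⇒ new: cfg_changed.
Closure: {cache_hit, cfg_changed, compile_a, compile_b, compile_c, deploy_stage, hdr_changed, link_lib, lint_clean, run_integ, tag_release, tests_changed} — 12 facts.

12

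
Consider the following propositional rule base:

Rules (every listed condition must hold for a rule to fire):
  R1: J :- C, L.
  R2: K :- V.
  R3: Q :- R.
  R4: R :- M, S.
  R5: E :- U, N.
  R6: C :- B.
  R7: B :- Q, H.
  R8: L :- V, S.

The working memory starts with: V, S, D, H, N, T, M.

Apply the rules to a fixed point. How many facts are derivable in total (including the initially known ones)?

14

Round 1 — R2, R4, R8, derive K, R, L.
Round 2 — R3, derive Q.
Round 3 — R7, derive B.
Round 4 — R6, derive C.
Round 5 — R1, derive J.
Closure: {B, C, D, H, J, K, L, M, N, Q, R, S, T, V} — 14 facts.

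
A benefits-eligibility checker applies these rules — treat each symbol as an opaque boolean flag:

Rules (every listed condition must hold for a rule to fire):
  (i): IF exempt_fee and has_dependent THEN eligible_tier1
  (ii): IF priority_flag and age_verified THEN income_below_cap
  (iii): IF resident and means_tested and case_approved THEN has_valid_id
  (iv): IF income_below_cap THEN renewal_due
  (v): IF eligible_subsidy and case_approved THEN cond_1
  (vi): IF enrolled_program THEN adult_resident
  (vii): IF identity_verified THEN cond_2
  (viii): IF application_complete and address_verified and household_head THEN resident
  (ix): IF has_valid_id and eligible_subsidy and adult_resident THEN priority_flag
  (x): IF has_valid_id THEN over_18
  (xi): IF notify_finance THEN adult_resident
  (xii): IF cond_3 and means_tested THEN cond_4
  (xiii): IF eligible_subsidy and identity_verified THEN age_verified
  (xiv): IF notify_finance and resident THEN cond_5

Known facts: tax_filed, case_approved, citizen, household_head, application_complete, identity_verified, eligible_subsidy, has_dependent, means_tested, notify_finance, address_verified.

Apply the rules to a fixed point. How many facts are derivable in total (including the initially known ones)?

22

Round 1: (v) [IF eligible_subsidy and case_approved THEN cond_1]; (vii) [IF identity_verified THEN cond_2]; (viii) [IF application_complete and address_verified and household_head THEN resident]; (xi) [IF notify_finance THEN adult_resident]; (xiii) [IF eligible_subsidy and identity_verified THEN age_verified]. New: cond_1, cond_2, resident, adult_resident, age_verified.
Round 2: (iii) [IF resident and means_tested and case_approved THEN has_valid_id]; (xiv) [IF notify_finance and resident THEN cond_5]. New: has_valid_id, cond_5.
Round 3: (ix) [IF has_valid_id and eligible_subsidy and adult_resident THEN priority_flag]; (x) [IF has_valid_id THEN over_18]. New: priority_flag, over_18.
Round 4: (ii) [IF priority_flag and age_verified THEN income_below_cap]. New: income_below_cap.
Round 5: (iv) [IF income_below_cap THEN renewal_due]. New: renewal_due.
Closure: {address_verified, adult_resident, age_verified, application_complete, case_approved, citizen, cond_1, cond_2, cond_5, eligible_subsidy, has_dependent, has_valid_id, household_head, identity_verified, income_below_cap, means_tested, notify_finance, over_18, priority_flag, renewal_due, resident, tax_filed} — 22 facts.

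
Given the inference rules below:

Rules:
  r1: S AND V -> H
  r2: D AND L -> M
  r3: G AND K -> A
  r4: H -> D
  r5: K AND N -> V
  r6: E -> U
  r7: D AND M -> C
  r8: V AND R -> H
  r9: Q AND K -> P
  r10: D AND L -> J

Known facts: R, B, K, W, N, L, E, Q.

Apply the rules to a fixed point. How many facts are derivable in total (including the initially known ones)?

16

[1] r5 [K AND N -> V]; r6 [E -> U]; r9 [Q AND K -> P]. ⇒ new: V, U, P.
[2] r8 [V AND R -> H]. ⇒ new: H.
[3] r4 [H -> D]. ⇒ new: D.
[4] r2 [D AND L -> M]; r10 [D AND L -> J]. ⇒ new: M, J.
[5] r7 [D AND M -> C]. ⇒ new: C.
Closure: {B, C, D, E, H, J, K, L, M, N, P, Q, R, U, V, W} — 16 facts.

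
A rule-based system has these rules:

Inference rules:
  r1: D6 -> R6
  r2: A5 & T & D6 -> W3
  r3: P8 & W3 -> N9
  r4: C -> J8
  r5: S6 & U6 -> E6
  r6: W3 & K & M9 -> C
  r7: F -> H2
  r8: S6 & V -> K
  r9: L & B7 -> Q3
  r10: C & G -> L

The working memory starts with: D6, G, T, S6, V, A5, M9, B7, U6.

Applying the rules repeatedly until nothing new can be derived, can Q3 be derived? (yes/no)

Round 1 — r1, r2, r5, r8, derive R6, W3, E6, K.
Round 2 — r6, derive C.
Round 3 — r4, r10, derive J8, L.
Round 4 — r9, derive Q3.
Q3 appears in round 4, so it is derivable.

yes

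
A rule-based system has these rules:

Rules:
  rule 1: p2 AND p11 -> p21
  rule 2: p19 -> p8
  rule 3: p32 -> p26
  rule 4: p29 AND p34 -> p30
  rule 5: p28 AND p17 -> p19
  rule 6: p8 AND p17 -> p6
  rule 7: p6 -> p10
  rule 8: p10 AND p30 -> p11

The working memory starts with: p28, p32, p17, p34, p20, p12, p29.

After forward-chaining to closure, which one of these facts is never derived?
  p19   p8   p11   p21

Round 1 — rule 3, rule 4, rule 5, derive p26, p30, p19.
Round 2 — rule 2, derive p8.
Round 3 — rule 6, derive p6.
Round 4 — rule 7, derive p10.
Round 5 — rule 8, derive p11.
Derived: p8 (round 2), p19 (round 1), p11 (round 5). p21 never appears in any round.

p21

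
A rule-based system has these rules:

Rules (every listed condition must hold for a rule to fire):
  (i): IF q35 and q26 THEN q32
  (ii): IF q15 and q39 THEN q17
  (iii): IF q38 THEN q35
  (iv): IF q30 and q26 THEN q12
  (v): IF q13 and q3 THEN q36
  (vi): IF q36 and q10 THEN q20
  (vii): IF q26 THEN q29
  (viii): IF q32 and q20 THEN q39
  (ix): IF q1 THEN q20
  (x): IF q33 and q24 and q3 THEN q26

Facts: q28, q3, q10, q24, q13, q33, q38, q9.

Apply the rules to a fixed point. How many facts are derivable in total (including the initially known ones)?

15

Round 1 — (iii), (v), (x), derive q35, q36, q26.
Round 2 — (i), (vi), (vii), derive q32, q20, q29.
Round 3 — (viii), derive q39.
Closure: {q10, q13, q20, q24, q26, q28, q29, q3, q32, q33, q35, q36, q38, q39, q9} — 15 facts.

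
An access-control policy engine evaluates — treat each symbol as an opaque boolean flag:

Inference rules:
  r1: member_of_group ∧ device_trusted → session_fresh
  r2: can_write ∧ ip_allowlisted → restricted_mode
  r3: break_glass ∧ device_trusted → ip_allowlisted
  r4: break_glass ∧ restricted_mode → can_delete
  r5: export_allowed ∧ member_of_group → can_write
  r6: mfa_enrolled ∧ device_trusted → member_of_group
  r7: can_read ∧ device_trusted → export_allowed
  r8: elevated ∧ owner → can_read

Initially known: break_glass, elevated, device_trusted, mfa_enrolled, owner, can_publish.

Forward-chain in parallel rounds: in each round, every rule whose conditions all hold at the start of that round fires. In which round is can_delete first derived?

Round 1 fires r3, r6, r8, giving ip_allowlisted, member_of_group, can_read.
Round 2 fires r1, r7, giving session_fresh, export_allowed.
Round 3 fires r5, giving can_write.
Round 4 fires r2, giving restricted_mode.
Round 5 fires r4, giving can_delete.
can_delete first appears in round 5.

5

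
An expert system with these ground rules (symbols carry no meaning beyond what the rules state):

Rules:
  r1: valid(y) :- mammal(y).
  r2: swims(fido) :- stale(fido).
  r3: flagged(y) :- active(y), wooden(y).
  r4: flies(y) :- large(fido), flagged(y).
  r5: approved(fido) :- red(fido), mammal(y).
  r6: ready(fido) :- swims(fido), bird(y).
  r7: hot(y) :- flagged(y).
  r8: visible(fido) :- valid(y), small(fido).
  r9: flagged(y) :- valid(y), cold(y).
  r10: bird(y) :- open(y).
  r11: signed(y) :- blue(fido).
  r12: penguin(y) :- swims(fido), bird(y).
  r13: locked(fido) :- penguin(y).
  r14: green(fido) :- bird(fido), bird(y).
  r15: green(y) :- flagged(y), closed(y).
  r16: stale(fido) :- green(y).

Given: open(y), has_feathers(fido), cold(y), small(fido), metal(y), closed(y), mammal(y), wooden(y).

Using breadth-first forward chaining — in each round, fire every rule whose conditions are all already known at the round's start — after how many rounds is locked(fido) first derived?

Round 1 fires r1, r10, giving valid(y), bird(y).
Round 2 fires r8, r9, giving visible(fido), flagged(y).
Round 3 fires r7, r15, giving hot(y), green(y).
Round 4 fires r16, giving stale(fido).
Round 5 fires r2, giving swims(fido).
Round 6 fires r6, r12, giving ready(fido), penguin(y).
Round 7 fires r13, giving locked(fido).
locked(fido) first appears in round 7.

7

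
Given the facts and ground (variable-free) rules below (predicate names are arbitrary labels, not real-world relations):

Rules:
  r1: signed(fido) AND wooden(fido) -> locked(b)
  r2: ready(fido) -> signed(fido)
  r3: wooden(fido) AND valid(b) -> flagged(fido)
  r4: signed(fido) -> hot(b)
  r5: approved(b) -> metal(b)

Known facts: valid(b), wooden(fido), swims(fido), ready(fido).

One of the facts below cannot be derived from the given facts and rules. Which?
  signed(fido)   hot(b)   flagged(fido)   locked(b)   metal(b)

Round 1: r2 [ready(fido) -> signed(fido)]; r3 [wooden(fido) AND valid(b) -> flagged(fido)]. Adds signed(fido), flagged(fido).
Round 2: r1 [signed(fido) AND wooden(fido) -> locked(b)]; r4 [signed(fido) -> hot(b)]. Adds locked(b), hot(b).
Derived: hot(b) (round 2), signed(fido) (round 1), locked(b) (round 2), flagged(fido) (round 1). metal(b) never appears in any round.

metal(b)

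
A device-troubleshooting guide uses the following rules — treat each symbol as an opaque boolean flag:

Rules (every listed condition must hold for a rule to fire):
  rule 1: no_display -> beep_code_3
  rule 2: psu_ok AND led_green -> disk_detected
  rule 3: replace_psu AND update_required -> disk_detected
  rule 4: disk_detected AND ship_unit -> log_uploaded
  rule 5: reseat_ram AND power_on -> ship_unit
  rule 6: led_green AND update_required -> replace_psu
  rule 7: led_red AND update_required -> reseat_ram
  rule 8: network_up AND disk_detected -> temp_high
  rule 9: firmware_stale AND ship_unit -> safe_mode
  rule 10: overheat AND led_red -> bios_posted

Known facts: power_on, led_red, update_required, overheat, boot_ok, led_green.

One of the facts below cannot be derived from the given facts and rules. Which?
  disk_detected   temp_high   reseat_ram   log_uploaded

temp_high

Round 1: rule 6 [led_green AND update_required -> replace_psu]; rule 7 [led_red AND update_required -> reseat_ram]; rule 10 [overheat AND led_red -> bios_posted]. Adds replace_psu, reseat_ram, bios_posted.
Round 2: rule 3 [replace_psu AND update_required -> disk_detected]; rule 5 [reseat_ram AND power_on -> ship_unit]. Adds disk_detected, ship_unit.
Round 3: rule 4 [disk_detected AND ship_unit -> log_uploaded]. Adds log_uploaded.
Derived: log_uploaded (round 3), disk_detected (round 2), reseat_ram (round 1). temp_high never appears in any round.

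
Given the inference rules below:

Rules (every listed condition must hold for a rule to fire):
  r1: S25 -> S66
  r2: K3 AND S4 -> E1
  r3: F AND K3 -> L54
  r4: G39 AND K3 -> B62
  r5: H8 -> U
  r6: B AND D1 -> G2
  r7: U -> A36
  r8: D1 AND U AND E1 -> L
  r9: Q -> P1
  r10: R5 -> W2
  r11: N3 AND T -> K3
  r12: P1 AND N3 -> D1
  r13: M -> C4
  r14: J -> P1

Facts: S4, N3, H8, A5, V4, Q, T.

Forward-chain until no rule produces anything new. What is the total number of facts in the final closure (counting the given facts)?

Round 1 fires r5, r9, r11, giving U, P1, K3.
Round 2 fires r2, r7, r12, giving E1, A36, D1.
Round 3 fires r8, giving L.
Closure: {A36, A5, D1, E1, H8, K3, L, N3, P1, Q, S4, T, U, V4} — 14 facts.

14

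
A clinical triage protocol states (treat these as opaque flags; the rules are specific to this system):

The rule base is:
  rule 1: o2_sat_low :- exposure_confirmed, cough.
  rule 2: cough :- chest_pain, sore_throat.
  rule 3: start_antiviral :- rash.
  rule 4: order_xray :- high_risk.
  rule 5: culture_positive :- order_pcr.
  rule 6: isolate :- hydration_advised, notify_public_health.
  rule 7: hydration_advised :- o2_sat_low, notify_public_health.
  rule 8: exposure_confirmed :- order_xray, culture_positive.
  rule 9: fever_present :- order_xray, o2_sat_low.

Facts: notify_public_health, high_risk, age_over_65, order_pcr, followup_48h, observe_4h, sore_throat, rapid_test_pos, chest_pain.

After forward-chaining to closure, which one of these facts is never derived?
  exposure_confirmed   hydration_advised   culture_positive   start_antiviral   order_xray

start_antiviral

Round 1 — rule 2, rule 4, rule 5, derive cough, order_xray, culture_positive.
Round 2 — rule 8, derive exposure_confirmed.
Round 3 — rule 1, derive o2_sat_low.
Round 4 — rule 7, rule 9, derive hydration_advised, fever_present.
Round 5 — rule 6, derive isolate.
Derived: exposure_confirmed (round 2), culture_positive (round 1), hydration_advised (round 4), order_xray (round 1). start_antiviral never appears in any round.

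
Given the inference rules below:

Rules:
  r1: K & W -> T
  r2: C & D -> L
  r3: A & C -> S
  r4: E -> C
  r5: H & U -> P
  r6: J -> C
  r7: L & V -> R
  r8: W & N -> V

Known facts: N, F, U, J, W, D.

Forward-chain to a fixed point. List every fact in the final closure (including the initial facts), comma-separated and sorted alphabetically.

Round 1: r6 [J -> C]; r8 [W & N -> V]. New: C, V.
Round 2: r2 [C & D -> L]. New: L.
Round 3: r7 [L & V -> R]. New: R.

C, D, F, J, L, N, R, U, V, W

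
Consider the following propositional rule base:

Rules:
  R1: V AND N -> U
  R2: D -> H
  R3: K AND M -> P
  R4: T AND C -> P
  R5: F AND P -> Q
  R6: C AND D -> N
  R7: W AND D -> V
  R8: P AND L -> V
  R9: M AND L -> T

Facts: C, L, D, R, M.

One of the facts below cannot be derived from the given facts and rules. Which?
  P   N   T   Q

Round 1: R2 [D -> H]; R6 [C AND D -> N]; R9 [M AND L -> T]. Adds H, N, T.
Round 2: R4 [T AND C -> P]. Adds P.
Round 3: R8 [P AND L -> V]. Adds V.
Round 4: R1 [V AND N -> U]. Adds U.
Derived: P (round 2), N (round 1), T (round 1). Q never appears in any round.

Q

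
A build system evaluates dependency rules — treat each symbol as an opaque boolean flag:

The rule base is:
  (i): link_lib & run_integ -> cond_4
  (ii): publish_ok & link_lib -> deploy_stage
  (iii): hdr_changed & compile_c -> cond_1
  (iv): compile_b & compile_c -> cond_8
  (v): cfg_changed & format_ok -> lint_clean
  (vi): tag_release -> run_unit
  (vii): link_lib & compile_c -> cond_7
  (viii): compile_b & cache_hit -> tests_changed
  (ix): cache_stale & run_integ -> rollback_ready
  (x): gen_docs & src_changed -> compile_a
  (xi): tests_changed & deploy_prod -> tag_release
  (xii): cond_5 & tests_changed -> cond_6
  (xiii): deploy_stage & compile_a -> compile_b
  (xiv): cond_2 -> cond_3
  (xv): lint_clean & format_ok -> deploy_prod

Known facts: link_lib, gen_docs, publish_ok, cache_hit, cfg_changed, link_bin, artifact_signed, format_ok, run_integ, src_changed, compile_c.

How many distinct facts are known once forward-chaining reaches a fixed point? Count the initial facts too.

Round 1 — (i), (ii), (v), (vii), (x), derive cond_4, deploy_stage, lint_clean, cond_7, compile_a.
Round 2 — (xiii), (xv), derive compile_b, deploy_prod.
Round 3 — (iv), (viii), derive cond_8, tests_changed.
Round 4 — (xi), derive tag_release.
Round 5 — (vi), derive run_unit.
Closure: {artifact_signed, cache_hit, cfg_changed, compile_a, compile_b, compile_c, cond_4, cond_7, cond_8, deploy_prod, deploy_stage, format_ok, gen_docs, link_bin, link_lib, lint_clean, publish_ok, run_integ, run_unit, src_changed, tag_release, tests_changed} — 22 facts.

22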